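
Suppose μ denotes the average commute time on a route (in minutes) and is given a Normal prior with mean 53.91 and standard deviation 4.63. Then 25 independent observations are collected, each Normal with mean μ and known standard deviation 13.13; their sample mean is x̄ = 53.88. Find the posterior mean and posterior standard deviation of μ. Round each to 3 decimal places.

Posterior mean ≈ 53.887; posterior SD ≈ 2.284

With known σ, the Normal prior is conjugate. Weight on the data is w = (n/σ²)/(n/σ² + 1/τ₀²) = 0.145014/(0.145014+0.0466485) = 0.75661.
Posterior mean = w·x̄ + (1−w)·μ₀ = 0.75661·53.88 + 0.24339·53.91 = 53.887. Posterior variance = 1/(0.145014+0.0466485) = 5.21750, so SD = 2.284.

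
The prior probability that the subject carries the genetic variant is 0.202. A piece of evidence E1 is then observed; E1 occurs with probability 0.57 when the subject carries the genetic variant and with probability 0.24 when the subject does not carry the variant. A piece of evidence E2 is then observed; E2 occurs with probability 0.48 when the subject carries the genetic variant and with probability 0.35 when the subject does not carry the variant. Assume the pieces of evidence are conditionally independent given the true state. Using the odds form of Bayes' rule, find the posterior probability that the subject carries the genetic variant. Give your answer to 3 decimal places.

Prior odds = 0.202/(1−0.202) = 0.25313.
Likelihood ratio for E1 = 0.57/0.24 = 2.3750.
Likelihood ratio for E2 = 0.48/0.35 = 1.3714.
Posterior odds = prior odds × LR₁ × LR₂ = 0.82449.
Posterior probability = odds/(1+odds) = 0.82449/1.8245 = 0.452.

Posterior probability ≈ 0.452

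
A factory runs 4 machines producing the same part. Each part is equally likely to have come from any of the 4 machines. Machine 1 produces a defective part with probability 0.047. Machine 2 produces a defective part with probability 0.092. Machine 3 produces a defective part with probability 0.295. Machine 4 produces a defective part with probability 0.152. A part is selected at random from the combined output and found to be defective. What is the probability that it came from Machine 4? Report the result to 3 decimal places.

P(defective|M1) = 0.047; P(defective|M2) = 0.092; P(defective|M3) = 0.295; P(defective|M4) = 0.152.
Prior × likelihood for each source: 0.25·0.047=0.01175, 0.25·0.092=0.02300, 0.25·0.295=0.07375, 0.25·0.152=0.03800. Summing gives P(defective) = 0.14650.
P(Machine 4 | defective) = 0.03800 / 0.14650 = 0.259.

Posterior probability ≈ 0.259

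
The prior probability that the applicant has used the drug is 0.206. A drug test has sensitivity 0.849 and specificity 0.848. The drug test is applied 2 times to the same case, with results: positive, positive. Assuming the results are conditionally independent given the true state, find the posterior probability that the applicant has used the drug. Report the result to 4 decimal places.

Posterior P(H) ≈ 0.8900

Let H be the event that the applicant has used the drug; start with P(H) = 0.206. P('positive'|H) = 0.849, P('positive'|¬H) = 0.152.
Update on result 1 ('positive'): P(H) ← 0.849·0.2060 / (0.849·0.2060 + 0.152·0.7940) = 0.17489/0.29558 = 0.5917.
Update on result 2 ('positive'): P(H) ← 0.849·0.5917 / (0.849·0.5917 + 0.152·0.4083) = 0.50235/0.56441 = 0.8900.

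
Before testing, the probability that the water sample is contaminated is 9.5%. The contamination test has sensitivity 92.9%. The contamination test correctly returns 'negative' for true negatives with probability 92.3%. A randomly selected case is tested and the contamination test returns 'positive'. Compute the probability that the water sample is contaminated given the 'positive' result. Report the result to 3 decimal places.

Let H be the event that the water sample is contaminated. P(H) = 0.095, so P(¬H) = 0.905. With E the 'positive' result, P(E|H) = 0.929 and P(E|¬H) = 0.077.
P(E) = 0.929·0.095 + 0.077·0.905 = 0.088255 + 0.069685 = 0.15794.
By Bayes' theorem, P(H|E) = 0.088255 / 0.15794 = 0.559.

P(H | E) ≈ 0.559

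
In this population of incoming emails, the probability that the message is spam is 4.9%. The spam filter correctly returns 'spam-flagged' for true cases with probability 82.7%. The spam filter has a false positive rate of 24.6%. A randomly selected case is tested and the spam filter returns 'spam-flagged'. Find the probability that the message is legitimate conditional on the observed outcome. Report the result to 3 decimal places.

P(¬H | E) ≈ 0.852

Let H be the event that the message is spam. P(H) = 0.049, so P(¬H) = 0.951. With E the 'spam-flagged' result, P(E|H) = 0.827 and P(E|¬H) = 0.246.
P(E) = 0.827·0.049 + 0.246·0.951 = 0.040523 + 0.23395 = 0.27447.
By Bayes' theorem, P(H|E) = 0.040523 / 0.27447 = 0.148. Hence P(¬H|E) = 1 − 0.148 = 0.852.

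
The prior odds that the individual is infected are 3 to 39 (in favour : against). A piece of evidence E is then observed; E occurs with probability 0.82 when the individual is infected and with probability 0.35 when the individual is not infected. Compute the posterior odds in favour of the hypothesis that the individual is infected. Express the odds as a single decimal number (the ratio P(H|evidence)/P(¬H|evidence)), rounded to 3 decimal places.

Posterior odds ≈ 0.180

Prior odds = 3/39 = 0.076923. In log-odds, ln(0.076923) = -2.5649.
Add log likelihood ratio: ln(2.3429) = 0.85137.
Posterior log-odds = -1.7136, so posterior odds = exp(-1.7136) = 0.18022.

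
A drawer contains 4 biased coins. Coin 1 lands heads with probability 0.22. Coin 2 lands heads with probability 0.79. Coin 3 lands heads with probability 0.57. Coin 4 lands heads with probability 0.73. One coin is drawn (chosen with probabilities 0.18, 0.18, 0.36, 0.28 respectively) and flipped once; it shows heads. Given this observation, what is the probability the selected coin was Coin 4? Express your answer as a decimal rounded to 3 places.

Posterior probability ≈ 0.346

P(heads|C1) = 0.22; P(heads|C2) = 0.79; P(heads|C3) = 0.57; P(heads|C4) = 0.73.
Prior × likelihood for each source: 0.18·0.22=0.03960, 0.18·0.79=0.1422, 0.36·0.57=0.2052, 0.28·0.73=0.2044. Summing gives P(heads) = 0.59140.
P(Coin 4 | heads) = 0.2044 / 0.59140 = 0.346.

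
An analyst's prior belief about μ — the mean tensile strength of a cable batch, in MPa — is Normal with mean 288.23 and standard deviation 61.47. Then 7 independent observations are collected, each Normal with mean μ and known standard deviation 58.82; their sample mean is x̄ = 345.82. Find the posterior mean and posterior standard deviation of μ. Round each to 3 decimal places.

Prior precision 1/τ₀² = 1/61.47² = 0.00026465; data precision n/σ² = 7/58.82² = 0.00202324.
Posterior precision = 0.00026465 + 0.00202324 = 0.00228789, giving posterior SD = 1/√0.00228789 = 20.907.
Posterior mean = (0.00026465·288.23 + 0.00202324·345.82) / 0.00228789 = 339.158.

Posterior mean ≈ 339.158; posterior SD ≈ 20.907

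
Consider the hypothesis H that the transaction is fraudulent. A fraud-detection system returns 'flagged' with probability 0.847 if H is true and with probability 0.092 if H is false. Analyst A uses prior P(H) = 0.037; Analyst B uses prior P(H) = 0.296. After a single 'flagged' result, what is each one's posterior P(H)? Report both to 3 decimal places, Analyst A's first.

P('+'|H) = 0.847, P('+'|¬H) = 0.092.
Analyst A: numerator 0.847·0.037 = 0.031339; evidence = 0.031339+0.092·0.963 = 0.11993; posterior = 0.261.
Analyst B: numerator 0.847·0.296 = 0.25071; evidence = 0.25071+0.092·0.704 = 0.31548; posterior = 0.795.

Analyst A: 0.261; Analyst B: 0.795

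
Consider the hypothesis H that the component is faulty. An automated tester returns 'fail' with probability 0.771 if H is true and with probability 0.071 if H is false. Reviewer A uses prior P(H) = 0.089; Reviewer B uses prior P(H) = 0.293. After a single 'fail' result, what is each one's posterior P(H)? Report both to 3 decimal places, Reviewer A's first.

Reviewer A: 0.515; Reviewer B: 0.818

P('+'|H) = 0.771, P('+'|¬H) = 0.071.
Reviewer A: numerator 0.771·0.089 = 0.068619; evidence = 0.068619+0.071·0.911 = 0.13330; posterior = 0.515.
Reviewer B: numerator 0.771·0.293 = 0.22590; evidence = 0.22590+0.071·0.707 = 0.27610; posterior = 0.818.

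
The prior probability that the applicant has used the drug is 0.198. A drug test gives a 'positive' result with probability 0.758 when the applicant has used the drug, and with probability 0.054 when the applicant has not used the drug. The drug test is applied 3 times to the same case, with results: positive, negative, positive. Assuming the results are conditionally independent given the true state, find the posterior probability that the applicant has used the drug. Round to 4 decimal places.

Posterior P(H) ≈ 0.9256

With H the event that the applicant has used the drug, the joint likelihood of the observed sequence is P(data|H) = 0.758·0.242·0.758 = 0.13904 and P(data|¬H) = 0.054·0.946·0.054 = 0.0027585.
Bayes: P(H|data) = 0.198·0.13904 / (0.198·0.13904 + 0.802·0.0027585) = 0.027531/0.029743 = 0.9256.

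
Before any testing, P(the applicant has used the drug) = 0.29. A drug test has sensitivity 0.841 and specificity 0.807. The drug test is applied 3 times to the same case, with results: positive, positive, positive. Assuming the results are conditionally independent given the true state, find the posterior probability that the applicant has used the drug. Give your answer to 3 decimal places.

Posterior P(H) ≈ 0.971

With H the event that the applicant has used the drug, the joint likelihood of the observed sequence is P(data|H) = 0.841·0.841·0.841 = 0.59482 and P(data|¬H) = 0.193·0.193·0.193 = 0.0071891.
Bayes: P(H|data) = 0.29·0.59482 / (0.29·0.59482 + 0.71·0.0071891) = 0.17250/0.17760 = 0.9713.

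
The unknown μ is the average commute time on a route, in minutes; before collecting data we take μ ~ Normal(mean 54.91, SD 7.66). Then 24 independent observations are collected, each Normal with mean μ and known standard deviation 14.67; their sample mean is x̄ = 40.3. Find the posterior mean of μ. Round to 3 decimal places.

With known σ, the Normal prior is conjugate. Weight on the data is w = (n/σ²)/(n/σ² + 1/τ₀²) = 0.111520/(0.111520+0.0170429) = 0.86744.
Posterior mean = w·x̄ + (1−w)·μ₀ = 0.86744·40.3 + 0.13256·54.91 = 42.237.

Posterior mean ≈ 42.237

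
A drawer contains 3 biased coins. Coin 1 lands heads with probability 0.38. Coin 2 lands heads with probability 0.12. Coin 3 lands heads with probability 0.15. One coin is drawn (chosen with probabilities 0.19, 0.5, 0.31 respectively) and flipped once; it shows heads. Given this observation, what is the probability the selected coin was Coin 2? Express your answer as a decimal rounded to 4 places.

Tabulate prior·likelihood by source: [1] prior 0.19, lik 0.38, product 0.07220; [2] prior 0.5, lik 0.12, product 0.06000; [3] prior 0.31, lik 0.15, product 0.04650.
Normalizing constant = 0.17870; the posterior for Coin 2 is its product over the sum, 0.06000/0.17870 = 0.3358.

Posterior probability ≈ 0.3358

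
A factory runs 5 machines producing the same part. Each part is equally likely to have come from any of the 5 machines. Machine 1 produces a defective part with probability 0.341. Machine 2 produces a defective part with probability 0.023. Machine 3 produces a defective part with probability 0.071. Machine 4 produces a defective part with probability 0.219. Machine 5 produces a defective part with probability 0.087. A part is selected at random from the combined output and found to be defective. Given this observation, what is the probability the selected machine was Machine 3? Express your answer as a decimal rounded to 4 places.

Posterior probability ≈ 0.0958

P(defective|M1) = 0.341; P(defective|M2) = 0.023; P(defective|M3) = 0.071; P(defective|M4) = 0.219; P(defective|M5) = 0.087.
Prior × likelihood for each source: 0.2·0.341=0.06820, 0.2·0.023=0.004600, 0.2·0.071=0.01420, 0.2·0.219=0.04380, 0.2·0.087=0.01740. Summing gives P(defective) = 0.14820.
P(Machine 3 | defective) = 0.01420 / 0.14820 = 0.0958.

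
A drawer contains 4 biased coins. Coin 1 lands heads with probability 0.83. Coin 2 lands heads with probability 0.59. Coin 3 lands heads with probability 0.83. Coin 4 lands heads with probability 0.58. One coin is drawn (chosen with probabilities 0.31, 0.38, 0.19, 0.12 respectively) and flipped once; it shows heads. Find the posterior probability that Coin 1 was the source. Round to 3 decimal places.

Tabulate prior·likelihood by source: [1] prior 0.31, lik 0.83, product 0.2573; [2] prior 0.38, lik 0.59, product 0.2242; [3] prior 0.19, lik 0.83, product 0.1577; [4] prior 0.12, lik 0.58, product 0.06960.
Normalizing constant = 0.70880; the posterior for Coin 1 is its product over the sum, 0.2573/0.70880 = 0.363.

Posterior probability ≈ 0.363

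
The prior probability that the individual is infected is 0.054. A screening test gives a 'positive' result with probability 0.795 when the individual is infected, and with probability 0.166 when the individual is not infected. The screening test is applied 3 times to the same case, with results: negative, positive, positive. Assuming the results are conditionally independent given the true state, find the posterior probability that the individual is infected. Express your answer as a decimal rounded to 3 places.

Posterior P(H) ≈ 0.243

With H the event that the individual is infected, the joint likelihood of the observed sequence is P(data|H) = 0.205·0.795·0.795 = 0.12957 and P(data|¬H) = 0.834·0.166·0.166 = 0.022982.
Bayes: P(H|data) = 0.054·0.12957 / (0.054·0.12957 + 0.946·0.022982) = 0.0069965/0.028737 = 0.2435.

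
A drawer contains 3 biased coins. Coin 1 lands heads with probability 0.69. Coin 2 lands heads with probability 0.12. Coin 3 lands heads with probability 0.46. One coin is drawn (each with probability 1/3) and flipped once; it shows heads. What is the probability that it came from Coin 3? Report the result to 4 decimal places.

Tabulate prior·likelihood by source: [1] prior 0.333333, lik 0.69, product 0.2300; [2] prior 0.333333, lik 0.12, product 0.04000; [3] prior 0.333333, lik 0.46, product 0.1533.
Normalizing constant = 0.42333; the posterior for Coin 3 is its product over the sum, 0.1533/0.42333 = 0.3622.

Posterior probability ≈ 0.3622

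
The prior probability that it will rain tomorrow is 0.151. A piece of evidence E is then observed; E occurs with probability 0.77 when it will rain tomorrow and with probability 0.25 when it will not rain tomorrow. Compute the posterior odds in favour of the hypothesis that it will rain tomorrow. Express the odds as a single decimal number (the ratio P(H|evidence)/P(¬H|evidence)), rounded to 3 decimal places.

Prior odds = 0.151/(1−0.151) = 0.17786. In log-odds, ln(0.17786) = -1.7268.
Add log likelihood ratio: ln(3.0800) = 1.1249.
Posterior log-odds = -0.60185, so posterior odds = exp(-0.60185) = 0.54780.

Posterior odds ≈ 0.548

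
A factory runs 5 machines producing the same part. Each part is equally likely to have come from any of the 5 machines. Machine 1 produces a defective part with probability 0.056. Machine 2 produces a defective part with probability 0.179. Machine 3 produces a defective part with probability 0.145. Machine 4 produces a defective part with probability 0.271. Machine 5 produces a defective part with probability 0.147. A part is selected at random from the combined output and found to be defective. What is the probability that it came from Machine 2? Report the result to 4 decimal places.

P(defective|M1) = 0.056; P(defective|M2) = 0.179; P(defective|M3) = 0.145; P(defective|M4) = 0.271; P(defective|M5) = 0.147.
Prior × likelihood for each source: 0.2·0.056=0.01120, 0.2·0.179=0.03580, 0.2·0.145=0.02900, 0.2·0.271=0.05420, 0.2·0.147=0.02940. Summing gives P(defective) = 0.15960.
P(Machine 2 | defective) = 0.03580 / 0.15960 = 0.2243.

Posterior probability ≈ 0.2243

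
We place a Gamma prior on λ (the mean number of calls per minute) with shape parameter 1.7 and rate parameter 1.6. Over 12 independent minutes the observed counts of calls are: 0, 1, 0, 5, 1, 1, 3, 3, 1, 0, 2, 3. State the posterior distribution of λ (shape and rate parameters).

Posterior: Gamma(shape=21.7, rate=13.6)

Total count ∑xᵢ = 20 over n = 12 minutes.
Gamma is conjugate to the Poisson likelihood: posterior is Gamma(shape = 1.7+20 = 21.7, rate = 1.6+12 = 13.6).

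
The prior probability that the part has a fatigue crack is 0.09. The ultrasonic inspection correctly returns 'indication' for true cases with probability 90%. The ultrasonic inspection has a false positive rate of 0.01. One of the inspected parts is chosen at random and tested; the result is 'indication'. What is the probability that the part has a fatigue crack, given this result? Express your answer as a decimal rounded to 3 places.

P(H | E) ≈ 0.899

Write H for 'the part has a fatigue crack'. Prior odds H:¬H = 0.09/0.91 = 0.098901. For the 'indication' outcome, the likelihood ratio is 0.9/0.01 = 90.000.
Posterior odds = 0.098901 × 90.000 = 8.9011, so P(H|E) = 8.9011/(1+8.9011) = 0.899.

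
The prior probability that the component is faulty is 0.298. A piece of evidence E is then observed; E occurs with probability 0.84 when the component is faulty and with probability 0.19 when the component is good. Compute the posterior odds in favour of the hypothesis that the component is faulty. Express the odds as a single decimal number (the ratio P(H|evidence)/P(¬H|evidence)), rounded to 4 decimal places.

Prior odds = 0.298/(1−0.298) = 0.42450.
Likelihood ratio for E = 0.84/0.19 = 4.4211.
Posterior odds = prior odds × LR = 1.8767.

Posterior odds ≈ 1.8767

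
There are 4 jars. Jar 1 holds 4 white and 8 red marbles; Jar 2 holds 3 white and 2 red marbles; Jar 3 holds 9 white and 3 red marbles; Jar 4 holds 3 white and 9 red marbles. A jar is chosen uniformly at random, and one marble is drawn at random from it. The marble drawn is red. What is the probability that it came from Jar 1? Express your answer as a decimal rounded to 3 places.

Tabulate prior·likelihood by source: [1] prior 0.25, lik 0.6667, product 0.1667; [2] prior 0.25, lik 0.4, product 0.1000; [3] prior 0.25, lik 0.25, product 0.06250; [4] prior 0.25, lik 0.75, product 0.1875.
Normalizing constant = 0.51667; the posterior for Jar 1 is its product over the sum, 0.1667/0.51667 = 0.323.

Posterior probability ≈ 0.323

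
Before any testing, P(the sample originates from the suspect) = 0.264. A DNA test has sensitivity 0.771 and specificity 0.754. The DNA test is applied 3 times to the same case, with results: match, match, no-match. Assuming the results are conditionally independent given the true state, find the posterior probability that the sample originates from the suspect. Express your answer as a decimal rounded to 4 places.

Posterior P(H) ≈ 0.5169

Let H be the event that the sample originates from the suspect; start with P(H) = 0.264. P('match'|H) = 0.771, P('match'|¬H) = 0.246.
Update on result 1 ('match'): P(H) ← 0.771·0.2640 / (0.771·0.2640 + 0.246·0.7360) = 0.20354/0.38460 = 0.5292.
Update on result 2 ('match'): P(H) ← 0.771·0.5292 / (0.771·0.5292 + 0.246·0.4708) = 0.40804/0.52385 = 0.7789.
Update on result 3 ('no-match'): P(H) ← 0.229·0.7789 / (0.229·0.7789 + 0.754·0.2211) = 0.17837/0.34506 = 0.5169.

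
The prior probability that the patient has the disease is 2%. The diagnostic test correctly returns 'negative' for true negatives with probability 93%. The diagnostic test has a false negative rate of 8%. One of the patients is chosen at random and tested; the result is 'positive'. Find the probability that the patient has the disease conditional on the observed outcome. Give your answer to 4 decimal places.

P(H | E) ≈ 0.2115

Let H be the event that the patient has the disease. P(H) = 0.02, so P(¬H) = 0.98. With E the 'positive' result, P(E|H) = 0.92 and P(E|¬H) = 0.07.
P(E) = 0.92·0.02 + 0.07·0.98 = 0.018400 + 0.068600 = 0.087000.
By Bayes' theorem, P(H|E) = 0.018400 / 0.087000 = 0.2115.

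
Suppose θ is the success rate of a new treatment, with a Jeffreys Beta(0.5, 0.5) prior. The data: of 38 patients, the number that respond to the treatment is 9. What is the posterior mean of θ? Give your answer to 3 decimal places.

The binomial likelihood is conjugate to the Beta prior: with 9 successes and 29 failures, the posterior is Beta(0.5+9, 0.5+29) = Beta(9.5, 29.5).
Posterior mean = α/(α+β) = 9.5/39 = 0.244.

Posterior mean ≈ 0.244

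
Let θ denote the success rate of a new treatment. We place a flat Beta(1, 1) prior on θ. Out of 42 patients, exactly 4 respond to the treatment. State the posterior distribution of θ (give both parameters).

The binomial likelihood is conjugate to the Beta prior: with 4 successes and 38 failures, the posterior is Beta(1+4, 1+38) = Beta(5, 39).

Posterior: Beta(5, 39)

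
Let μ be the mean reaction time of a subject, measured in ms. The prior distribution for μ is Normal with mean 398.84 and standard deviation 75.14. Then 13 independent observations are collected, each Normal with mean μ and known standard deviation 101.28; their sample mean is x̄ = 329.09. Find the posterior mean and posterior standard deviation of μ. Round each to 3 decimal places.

With known σ, the Normal prior is conjugate. Weight on the data is w = (n/σ²)/(n/σ² + 1/τ₀²) = 0.00126735/(0.00126735+0.00017712) = 0.87738.
Posterior mean = w·x̄ + (1−w)·μ₀ = 0.87738·329.09 + 0.12262·398.84 = 337.643. Posterior variance = 1/(0.00126735+0.00017712) = 692.298, so SD = 26.312.

Posterior mean ≈ 337.643; posterior SD ≈ 26.312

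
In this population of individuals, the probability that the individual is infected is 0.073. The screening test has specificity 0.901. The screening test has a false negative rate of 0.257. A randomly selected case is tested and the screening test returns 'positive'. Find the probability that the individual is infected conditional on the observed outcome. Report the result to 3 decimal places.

P(H | E) ≈ 0.371

Write H for 'the individual is infected'. Prior odds H:¬H = 0.073/0.927 = 0.078749. For the 'positive' outcome, the likelihood ratio is 0.743/0.099 = 7.5051.
Posterior odds = 0.078749 × 7.5051 = 0.59101, so P(H|E) = 0.59101/(1+0.59101) = 0.371.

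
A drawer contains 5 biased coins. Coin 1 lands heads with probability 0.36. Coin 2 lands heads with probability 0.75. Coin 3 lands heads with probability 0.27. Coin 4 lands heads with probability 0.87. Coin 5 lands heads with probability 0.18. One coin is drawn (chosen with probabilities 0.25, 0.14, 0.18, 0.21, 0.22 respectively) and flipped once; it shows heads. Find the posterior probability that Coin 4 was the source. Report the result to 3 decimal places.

Posterior probability ≈ 0.392

Tabulate prior·likelihood by source: [1] prior 0.25, lik 0.36, product 0.09000; [2] prior 0.14, lik 0.75, product 0.1050; [3] prior 0.18, lik 0.27, product 0.04860; [4] prior 0.21, lik 0.87, product 0.1827; [5] prior 0.22, lik 0.18, product 0.03960.
Normalizing constant = 0.46590; the posterior for Coin 4 is its product over the sum, 0.1827/0.46590 = 0.392.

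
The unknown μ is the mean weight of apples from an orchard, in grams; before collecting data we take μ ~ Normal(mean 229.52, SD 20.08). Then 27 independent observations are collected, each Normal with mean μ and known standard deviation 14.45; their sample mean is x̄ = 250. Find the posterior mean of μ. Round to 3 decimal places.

Prior precision 1/τ₀² = 1/20.08² = 0.00248012; data precision n/σ² = 27/14.45² = 0.129309.
Posterior precision = 0.00248012 + 0.129309 = 0.131789.
Posterior mean = (0.00248012·229.52 + 0.129309·250) / 0.131789 = 249.615.

Posterior mean ≈ 249.615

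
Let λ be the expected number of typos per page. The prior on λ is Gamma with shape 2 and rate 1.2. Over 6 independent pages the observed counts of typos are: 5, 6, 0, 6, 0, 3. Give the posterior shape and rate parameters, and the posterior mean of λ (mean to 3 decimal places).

Posterior: Gamma(shape=22, rate=7.2); mean ≈ 3.056

Total count ∑xᵢ = 20 over n = 6 pages.
Gamma is conjugate to the Poisson likelihood: posterior is Gamma(shape = 2+20 = 22, rate = 1.2+6 = 7.2).
Posterior mean = shape/rate = 22/7.2 = 3.056.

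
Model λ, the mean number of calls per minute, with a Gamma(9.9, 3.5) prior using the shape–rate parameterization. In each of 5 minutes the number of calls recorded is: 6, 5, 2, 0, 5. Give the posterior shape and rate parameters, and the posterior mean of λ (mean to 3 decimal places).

Posterior: Gamma(shape=27.9, rate=8.5); mean ≈ 3.282

Total count ∑xᵢ = 18 over n = 5 minutes.
Gamma is conjugate to the Poisson likelihood: posterior is Gamma(shape = 9.9+18 = 27.9, rate = 3.5+5 = 8.5).
E[λ | data] = 27.9/8.5 = 3.282.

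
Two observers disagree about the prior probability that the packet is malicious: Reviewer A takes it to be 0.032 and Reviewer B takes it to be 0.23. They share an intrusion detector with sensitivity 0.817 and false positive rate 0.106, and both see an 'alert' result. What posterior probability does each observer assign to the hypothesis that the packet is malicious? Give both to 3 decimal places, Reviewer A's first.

The likelihood ratio for an 'alert' result is 0.817/0.106 = 7.7075.
Reviewer A: prior odds 0.032/0.968 = 0.033058; posterior odds 0.25479; posterior probability 0.203.
Reviewer B: prior odds 0.23/0.77 = 0.29870; posterior odds 2.3023; posterior probability 0.697.

Reviewer A: 0.203; Reviewer B: 0.697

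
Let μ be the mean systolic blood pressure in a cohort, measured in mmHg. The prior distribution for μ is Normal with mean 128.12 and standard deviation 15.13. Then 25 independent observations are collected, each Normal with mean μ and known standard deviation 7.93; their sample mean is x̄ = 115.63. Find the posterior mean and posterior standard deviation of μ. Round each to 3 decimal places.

With known σ, the Normal prior is conjugate. Weight on the data is w = (n/σ²)/(n/σ² + 1/τ₀²) = 0.397552/(0.397552+0.00436840) = 0.98913.
Posterior mean = w·x̄ + (1−w)·μ₀ = 0.98913·115.63 + 0.010869·128.12 = 115.766. Posterior variance = 1/(0.397552+0.00436840) = 2.48806, so SD = 1.577.

Posterior mean ≈ 115.766; posterior SD ≈ 1.577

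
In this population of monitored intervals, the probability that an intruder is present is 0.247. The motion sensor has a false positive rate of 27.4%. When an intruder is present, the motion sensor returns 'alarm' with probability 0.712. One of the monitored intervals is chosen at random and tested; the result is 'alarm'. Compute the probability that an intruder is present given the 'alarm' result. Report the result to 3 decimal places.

Let H be the event that an intruder is present. P(H) = 0.247, so P(¬H) = 0.753. With E the 'alarm' result, P(E|H) = 0.712 and P(E|¬H) = 0.274.
P(E) = 0.712·0.247 + 0.274·0.753 = 0.17586 + 0.20632 = 0.38219.
By Bayes' theorem, P(H|E) = 0.17586 / 0.38219 = 0.460.

P(H | E) ≈ 0.460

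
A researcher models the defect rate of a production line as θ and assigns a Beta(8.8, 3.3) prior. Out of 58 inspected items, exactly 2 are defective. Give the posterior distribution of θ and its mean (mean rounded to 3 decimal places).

The binomial likelihood is conjugate to the Beta prior: with 2 successes and 56 failures, the posterior is Beta(8.8+2, 3.3+56) = Beta(10.8, 59.3).
Posterior mean = α/(α+β) = 10.8/70.1 = 0.154.

Posterior: Beta(10.8, 59.3); mean ≈ 0.154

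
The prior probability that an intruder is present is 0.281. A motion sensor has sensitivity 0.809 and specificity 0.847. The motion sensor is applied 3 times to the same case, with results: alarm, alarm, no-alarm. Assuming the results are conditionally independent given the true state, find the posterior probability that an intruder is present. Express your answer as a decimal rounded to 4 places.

With H the event that an intruder is present, the joint likelihood of the observed sequence is P(data|H) = 0.809·0.809·0.191 = 0.12501 and P(data|¬H) = 0.153·0.153·0.847 = 0.019827.
Bayes: P(H|data) = 0.281·0.12501 / (0.281·0.12501 + 0.719·0.019827) = 0.035127/0.049383 = 0.7113.

Posterior P(H) ≈ 0.7113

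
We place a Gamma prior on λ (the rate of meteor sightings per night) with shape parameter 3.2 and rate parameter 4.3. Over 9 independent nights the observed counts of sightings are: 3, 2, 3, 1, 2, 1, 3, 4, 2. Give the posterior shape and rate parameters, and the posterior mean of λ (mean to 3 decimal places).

Posterior: Gamma(shape=24.2, rate=13.3); mean ≈ 1.820

The Poisson likelihood adds the total count to the shape and the number of exposure periods to the rate. Here ∑xᵢ = 21 and n = 9, so shape 3.2→24.2 and rate 4.3→13.3.
Posterior mean = shape/rate = 24.2/13.3 = 1.820.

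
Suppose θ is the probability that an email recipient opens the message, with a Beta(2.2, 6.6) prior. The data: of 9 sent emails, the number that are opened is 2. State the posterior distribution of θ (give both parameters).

Posterior: Beta(4.2, 13.6)

Observing 2 successes and 7 failures updates Beta(2.2, 6.6) by adding the success and failure counts to the two shape parameters: α = 2.2+2 = 4.2, β = 6.6+7 = 13.6.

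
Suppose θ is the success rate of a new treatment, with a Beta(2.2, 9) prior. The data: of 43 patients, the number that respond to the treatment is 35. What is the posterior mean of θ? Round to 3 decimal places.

The binomial likelihood is conjugate to the Beta prior: with 35 successes and 8 failures, the posterior is Beta(2.2+35, 9+8) = Beta(37.2, 17).
Posterior mean = α/(α+β) = 37.2/54.2 = 0.686.

Posterior mean ≈ 0.686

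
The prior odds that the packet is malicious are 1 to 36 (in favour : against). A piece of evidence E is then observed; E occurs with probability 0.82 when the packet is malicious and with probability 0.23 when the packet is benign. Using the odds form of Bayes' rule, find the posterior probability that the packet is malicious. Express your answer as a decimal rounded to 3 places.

Posterior probability ≈ 0.090

Prior odds = 1/36 = 0.027778. In log-odds, ln(0.027778) = -3.5835.
Add log likelihood ratio: ln(3.5652) = 1.2712.
Posterior log-odds = -2.3123, so posterior odds = exp(-2.3123) = 0.099034. Converting, P(H|E) = 0.099034/1.0990 = 0.090.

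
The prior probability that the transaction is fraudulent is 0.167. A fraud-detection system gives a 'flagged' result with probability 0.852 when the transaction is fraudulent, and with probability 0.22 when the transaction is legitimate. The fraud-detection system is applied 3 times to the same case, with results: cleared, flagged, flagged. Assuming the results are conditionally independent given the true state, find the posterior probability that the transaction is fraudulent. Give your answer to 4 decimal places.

Let H be the event that the transaction is fraudulent; start with P(H) = 0.167. P('flagged'|H) = 0.852, P('flagged'|¬H) = 0.22.
Update on result 1 ('cleared'): P(H) ← 0.148·0.1670 / (0.148·0.1670 + 0.78·0.8330) = 0.024716/0.67446 = 0.0366.
Update on result 2 ('flagged'): P(H) ← 0.852·0.0366 / (0.852·0.0366 + 0.22·0.9634) = 0.031222/0.24316 = 0.1284.
Update on result 3 ('flagged'): P(H) ← 0.852·0.1284 / (0.852·0.1284 + 0.22·0.8716) = 0.10940/0.30115 = 0.3633.

Posterior P(H) ≈ 0.3633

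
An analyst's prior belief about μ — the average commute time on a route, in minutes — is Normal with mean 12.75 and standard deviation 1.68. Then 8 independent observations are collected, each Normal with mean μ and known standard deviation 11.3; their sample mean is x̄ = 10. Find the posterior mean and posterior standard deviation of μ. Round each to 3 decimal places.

With known σ, the Normal prior is conjugate. Weight on the data is w = (n/σ²)/(n/σ² + 1/τ₀²) = 0.0626517/(0.0626517+0.354308) = 0.15026.
Posterior mean = w·x̄ + (1−w)·μ₀ = 0.15026·10 + 0.84974·12.75 = 12.337. Posterior variance = 1/(0.0626517+0.354308) = 2.39831, so SD = 1.549.

Posterior mean ≈ 12.337; posterior SD ≈ 1.549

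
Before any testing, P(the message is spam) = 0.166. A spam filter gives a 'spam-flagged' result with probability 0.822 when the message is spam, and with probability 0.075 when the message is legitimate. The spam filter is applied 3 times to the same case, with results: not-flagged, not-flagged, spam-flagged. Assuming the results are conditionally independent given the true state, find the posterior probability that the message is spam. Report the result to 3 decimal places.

With H the event that the message is spam, the joint likelihood of the observed sequence is P(data|H) = 0.178·0.178·0.822 = 0.026044 and P(data|¬H) = 0.925·0.925·0.075 = 0.064172.
Bayes: P(H|data) = 0.166·0.026044 / (0.166·0.026044 + 0.834·0.064172) = 0.0043233/0.057843 = 0.0747.

Posterior P(H) ≈ 0.075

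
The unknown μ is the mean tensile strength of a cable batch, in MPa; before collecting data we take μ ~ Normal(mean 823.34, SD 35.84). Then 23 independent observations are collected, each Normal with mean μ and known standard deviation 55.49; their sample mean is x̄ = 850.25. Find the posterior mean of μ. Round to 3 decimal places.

Prior precision 1/τ₀² = 1/35.84² = 0.00077851; data precision n/σ² = 23/55.49² = 0.00746962.
Posterior precision = 0.00077851 + 0.00746962 = 0.00824813.
Posterior mean = (0.00077851·823.34 + 0.00746962·850.25) / 0.00824813 = 847.710.

Posterior mean ≈ 847.710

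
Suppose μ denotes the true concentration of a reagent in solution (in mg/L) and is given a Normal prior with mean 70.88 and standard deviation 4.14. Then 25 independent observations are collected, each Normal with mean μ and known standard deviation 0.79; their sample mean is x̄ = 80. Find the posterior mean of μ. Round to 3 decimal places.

Posterior mean ≈ 79.987

With known σ, the Normal prior is conjugate. Weight on the data is w = (n/σ²)/(n/σ² + 1/τ₀²) = 40.0577/(40.0577+0.0583444) = 0.99855.
Posterior mean = w·x̄ + (1−w)·μ₀ = 0.99855·80 + 0.0014544·70.88 = 79.987.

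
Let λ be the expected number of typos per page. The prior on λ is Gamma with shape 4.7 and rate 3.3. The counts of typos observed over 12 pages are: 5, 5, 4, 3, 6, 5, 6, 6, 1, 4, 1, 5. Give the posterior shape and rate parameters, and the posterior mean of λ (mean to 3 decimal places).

Total count ∑xᵢ = 51 over n = 12 pages.
Gamma is conjugate to the Poisson likelihood: posterior is Gamma(shape = 4.7+51 = 55.7, rate = 3.3+12 = 15.3).
E[λ | data] = 55.7/15.3 = 3.641.

Posterior: Gamma(shape=55.7, rate=15.3); mean ≈ 3.641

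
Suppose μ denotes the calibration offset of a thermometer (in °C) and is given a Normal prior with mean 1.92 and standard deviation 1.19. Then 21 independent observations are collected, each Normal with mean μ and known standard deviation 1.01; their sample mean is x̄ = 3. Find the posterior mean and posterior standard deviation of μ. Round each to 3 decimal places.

Posterior mean ≈ 2.964; posterior SD ≈ 0.217

Prior precision 1/τ₀² = 1/1.19² = 0.706165; data precision n/σ² = 21/1.01² = 20.5862.
Posterior precision = 0.706165 + 20.5862 = 21.2924, giving posterior SD = 1/√21.2924 = 0.217.
Posterior mean = (0.706165·1.92 + 20.5862·3) / 21.2924 = 2.964.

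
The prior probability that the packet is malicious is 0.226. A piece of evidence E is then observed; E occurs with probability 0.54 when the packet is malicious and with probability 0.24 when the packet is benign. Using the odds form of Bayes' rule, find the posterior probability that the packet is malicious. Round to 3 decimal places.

Prior odds = 0.226/(1−0.226) = 0.29199.
Likelihood ratio for E = 0.54/0.24 = 2.2500.
Posterior odds = prior odds × LR = 0.65698.
Posterior probability = odds/(1+odds) = 0.65698/1.6570 = 0.396.

Posterior probability ≈ 0.396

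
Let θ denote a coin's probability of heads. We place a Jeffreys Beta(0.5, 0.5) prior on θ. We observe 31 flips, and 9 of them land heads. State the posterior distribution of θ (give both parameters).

Posterior: Beta(9.5, 22.5)

Observing 9 successes and 22 failures updates Beta(0.5, 0.5) by adding the success and failure counts to the two shape parameters: α = 0.5+9 = 9.5, β = 0.5+22 = 22.5.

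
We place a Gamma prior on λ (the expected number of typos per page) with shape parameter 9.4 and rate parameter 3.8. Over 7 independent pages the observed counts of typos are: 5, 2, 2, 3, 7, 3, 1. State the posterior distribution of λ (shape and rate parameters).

Total count ∑xᵢ = 23 over n = 7 pages.
Gamma is conjugate to the Poisson likelihood: posterior is Gamma(shape = 9.4+23 = 32.4, rate = 3.8+7 = 10.8).

Posterior: Gamma(shape=32.4, rate=10.8)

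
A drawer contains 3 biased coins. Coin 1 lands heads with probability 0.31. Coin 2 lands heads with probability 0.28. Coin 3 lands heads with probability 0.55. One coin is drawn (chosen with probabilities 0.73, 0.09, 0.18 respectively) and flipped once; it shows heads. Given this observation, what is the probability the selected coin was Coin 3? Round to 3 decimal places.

P(heads|C1) = 0.31; P(heads|C2) = 0.28; P(heads|C3) = 0.55.
Prior × likelihood for each source: 0.73·0.31=0.2263, 0.09·0.28=0.02520, 0.18·0.55=0.09900. Summing gives P(heads) = 0.35050.
P(Coin 3 | heads) = 0.09900 / 0.35050 = 0.282.

Posterior probability ≈ 0.282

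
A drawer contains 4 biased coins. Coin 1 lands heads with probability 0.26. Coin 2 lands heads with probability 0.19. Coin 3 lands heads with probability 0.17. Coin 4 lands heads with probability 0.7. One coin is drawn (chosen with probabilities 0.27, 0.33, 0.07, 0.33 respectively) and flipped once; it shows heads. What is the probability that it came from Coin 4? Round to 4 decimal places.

Posterior probability ≈ 0.6147

Tabulate prior·likelihood by source: [1] prior 0.27, lik 0.26, product 0.07020; [2] prior 0.33, lik 0.19, product 0.06270; [3] prior 0.07, lik 0.17, product 0.01190; [4] prior 0.33, lik 0.7, product 0.2310.
Normalizing constant = 0.37580; the posterior for Coin 4 is its product over the sum, 0.2310/0.37580 = 0.6147.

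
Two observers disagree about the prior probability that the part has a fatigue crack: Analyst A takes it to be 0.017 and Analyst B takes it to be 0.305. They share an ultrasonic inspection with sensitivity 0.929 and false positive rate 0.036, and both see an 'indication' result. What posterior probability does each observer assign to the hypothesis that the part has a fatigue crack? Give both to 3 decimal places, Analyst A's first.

The likelihood ratio for an 'indication' result is 0.929/0.036 = 25.806.
Analyst A: prior odds 0.017/0.983 = 0.017294; posterior odds 0.44628; posterior probability 0.309.
Analyst B: prior odds 0.305/0.695 = 0.43885; posterior odds 11.325; posterior probability 0.919.

Analyst A: 0.309; Analyst B: 0.919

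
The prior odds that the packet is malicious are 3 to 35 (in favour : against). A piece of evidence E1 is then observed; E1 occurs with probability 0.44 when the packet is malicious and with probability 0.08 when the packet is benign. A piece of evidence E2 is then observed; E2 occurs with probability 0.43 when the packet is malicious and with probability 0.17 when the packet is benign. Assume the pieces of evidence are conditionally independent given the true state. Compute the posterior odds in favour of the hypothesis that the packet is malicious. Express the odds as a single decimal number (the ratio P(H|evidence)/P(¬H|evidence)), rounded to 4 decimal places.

Posterior odds ≈ 1.1924

Prior odds = 3/35 = 0.085714. In log-odds, ln(0.085714) = -2.4567.
Add log likelihood ratios: ln(5.5000) + ln(2.5294) = 2.6327.
Posterior log-odds = 0.17600, so posterior odds = exp(0.17600) = 1.1924.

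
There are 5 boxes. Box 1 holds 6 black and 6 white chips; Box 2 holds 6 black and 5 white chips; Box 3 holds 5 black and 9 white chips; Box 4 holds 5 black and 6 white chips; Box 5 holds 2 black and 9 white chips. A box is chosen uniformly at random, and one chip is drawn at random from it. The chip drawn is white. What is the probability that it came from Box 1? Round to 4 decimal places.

Posterior probability ≈ 0.1689

P(white|Box 1) = 0.5; P(white|Box 2) = 0.4545; P(white|Box 3) = 0.6429; P(white|Box 4) = 0.5455; P(white|Box 5) = 0.8182.
Prior × likelihood for each source: 0.2·0.5=0.1000, 0.2·0.4545=0.09091, 0.2·0.6429=0.1286, 0.2·0.5455=0.1091, 0.2·0.8182=0.1636. Summing gives P(white) = 0.59221.
P(Box 1 | white) = 0.1000 / 0.59221 = 0.1689.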